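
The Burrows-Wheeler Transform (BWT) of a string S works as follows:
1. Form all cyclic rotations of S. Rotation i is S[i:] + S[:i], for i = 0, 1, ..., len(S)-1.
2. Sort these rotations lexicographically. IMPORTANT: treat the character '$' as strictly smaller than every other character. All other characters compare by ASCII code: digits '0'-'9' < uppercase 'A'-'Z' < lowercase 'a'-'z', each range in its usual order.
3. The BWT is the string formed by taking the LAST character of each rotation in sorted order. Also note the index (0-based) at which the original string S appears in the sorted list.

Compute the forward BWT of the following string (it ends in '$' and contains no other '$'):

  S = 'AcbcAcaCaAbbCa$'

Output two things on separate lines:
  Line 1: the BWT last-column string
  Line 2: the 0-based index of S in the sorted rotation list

All 15 rotations (rotation i = S[i:]+S[:i]):
  rot[0] = AcbcAcaCaAbbCa$
  rot[1] = cbcAcaCaAbbCa$A
  rot[2] = bcAcaCaAbbCa$Ac
  rot[3] = cAcaCaAbbCa$Acb
  rot[4] = AcaCaAbbCa$Acbc
  rot[5] = caCaAbbCa$AcbcA
  rot[6] = aCaAbbCa$AcbcAc
  rot[7] = CaAbbCa$AcbcAca
  rot[8] = aAbbCa$AcbcAcaC
  rot[9] = AbbCa$AcbcAcaCa
  rot[10] = bbCa$AcbcAcaCaA
  rot[11] = bCa$AcbcAcaCaAb
  rot[12] = Ca$AcbcAcaCaAbb
  rot[13] = a$AcbcAcaCaAbbC
  rot[14] = $AcbcAcaCaAbbCa
Sorted (with $ < everything):
  sorted[0] = $AcbcAcaCaAbbCa  (last char: 'a')
  sorted[1] = AbbCa$AcbcAcaCa  (last char: 'a')
  sorted[2] = AcaCaAbbCa$Acbc  (last char: 'c')
  sorted[3] = AcbcAcaCaAbbCa$  (last char: '$')
  sorted[4] = Ca$AcbcAcaCaAbb  (last char: 'b')
  sorted[5] = CaAbbCa$AcbcAca  (last char: 'a')
  sorted[6] = a$AcbcAcaCaAbbC  (last char: 'C')
  sorted[7] = aAbbCa$AcbcAcaC  (last char: 'C')
  sorted[8] = aCaAbbCa$AcbcAc  (last char: 'c')
  sorted[9] = bCa$AcbcAcaCaAb  (last char: 'b')
  sorted[10] = bbCa$AcbcAcaCaA  (last char: 'A')
  sorted[11] = bcAcaCaAbbCa$Ac  (last char: 'c')
  sorted[12] = cAcaCaAbbCa$Acb  (last char: 'b')
  sorted[13] = caCaAbbCa$AcbcA  (last char: 'A')
  sorted[14] = cbcAcaCaAbbCa$A  (last char: 'A')
Last column: aac$baCCcbAcbAA
Original string S is at sorted index 3

Answer: aac$baCCcbAcbAA
3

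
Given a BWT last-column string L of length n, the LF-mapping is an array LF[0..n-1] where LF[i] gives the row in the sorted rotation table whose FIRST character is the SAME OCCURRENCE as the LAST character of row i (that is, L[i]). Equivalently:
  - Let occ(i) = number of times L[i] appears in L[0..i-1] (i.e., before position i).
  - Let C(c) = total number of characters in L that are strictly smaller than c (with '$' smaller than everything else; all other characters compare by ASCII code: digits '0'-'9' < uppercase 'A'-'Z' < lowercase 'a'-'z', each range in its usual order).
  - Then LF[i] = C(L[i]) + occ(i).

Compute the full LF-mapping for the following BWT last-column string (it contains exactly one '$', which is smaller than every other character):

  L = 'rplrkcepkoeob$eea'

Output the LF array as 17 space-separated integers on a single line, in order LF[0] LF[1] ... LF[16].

Char counts: '$':1, 'a':1, 'b':1, 'c':1, 'e':4, 'k':2, 'l':1, 'o':2, 'p':2, 'r':2
C (first-col start): C('$')=0, C('a')=1, C('b')=2, C('c')=3, C('e')=4, C('k')=8, C('l')=10, C('o')=11, C('p')=13, C('r')=15
L[0]='r': occ=0, LF[0]=C('r')+0=15+0=15
L[1]='p': occ=0, LF[1]=C('p')+0=13+0=13
L[2]='l': occ=0, LF[2]=C('l')+0=10+0=10
L[3]='r': occ=1, LF[3]=C('r')+1=15+1=16
L[4]='k': occ=0, LF[4]=C('k')+0=8+0=8
L[5]='c': occ=0, LF[5]=C('c')+0=3+0=3
L[6]='e': occ=0, LF[6]=C('e')+0=4+0=4
L[7]='p': occ=1, LF[7]=C('p')+1=13+1=14
L[8]='k': occ=1, LF[8]=C('k')+1=8+1=9
L[9]='o': occ=0, LF[9]=C('o')+0=11+0=11
L[10]='e': occ=1, LF[10]=C('e')+1=4+1=5
L[11]='o': occ=1, LF[11]=C('o')+1=11+1=12
L[12]='b': occ=0, LF[12]=C('b')+0=2+0=2
L[13]='$': occ=0, LF[13]=C('$')+0=0+0=0
L[14]='e': occ=2, LF[14]=C('e')+2=4+2=6
L[15]='e': occ=3, LF[15]=C('e')+3=4+3=7
L[16]='a': occ=0, LF[16]=C('a')+0=1+0=1

Answer: 15 13 10 16 8 3 4 14 9 11 5 12 2 0 6 7 1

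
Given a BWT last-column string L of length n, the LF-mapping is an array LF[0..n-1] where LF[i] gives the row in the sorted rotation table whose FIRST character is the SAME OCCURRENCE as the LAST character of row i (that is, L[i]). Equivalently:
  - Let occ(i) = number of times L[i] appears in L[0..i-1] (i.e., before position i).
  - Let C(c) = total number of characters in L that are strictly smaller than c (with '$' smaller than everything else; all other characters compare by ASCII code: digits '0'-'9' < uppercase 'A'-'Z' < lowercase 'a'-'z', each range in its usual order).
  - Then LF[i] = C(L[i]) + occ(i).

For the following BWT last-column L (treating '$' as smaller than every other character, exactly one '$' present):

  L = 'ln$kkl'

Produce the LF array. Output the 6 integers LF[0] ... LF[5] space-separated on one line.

Char counts: '$':1, 'k':2, 'l':2, 'n':1
C (first-col start): C('$')=0, C('k')=1, C('l')=3, C('n')=5
L[0]='l': occ=0, LF[0]=C('l')+0=3+0=3
L[1]='n': occ=0, LF[1]=C('n')+0=5+0=5
L[2]='$': occ=0, LF[2]=C('$')+0=0+0=0
L[3]='k': occ=0, LF[3]=C('k')+0=1+0=1
L[4]='k': occ=1, LF[4]=C('k')+1=1+1=2
L[5]='l': occ=1, LF[5]=C('l')+1=3+1=4

Answer: 3 5 0 1 2 4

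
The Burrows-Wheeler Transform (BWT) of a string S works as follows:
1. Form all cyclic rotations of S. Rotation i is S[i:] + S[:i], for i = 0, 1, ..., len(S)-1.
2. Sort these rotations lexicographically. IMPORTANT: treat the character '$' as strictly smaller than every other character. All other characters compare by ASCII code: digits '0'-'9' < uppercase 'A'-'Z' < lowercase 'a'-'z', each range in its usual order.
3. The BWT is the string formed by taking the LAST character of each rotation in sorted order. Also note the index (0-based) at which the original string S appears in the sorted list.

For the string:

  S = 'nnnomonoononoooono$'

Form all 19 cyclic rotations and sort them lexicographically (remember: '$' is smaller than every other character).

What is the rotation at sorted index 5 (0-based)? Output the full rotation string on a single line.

Answer: nomonoononoooono$nn

Derivation:
All 19 rotations (rotation i = S[i:]+S[:i]):
  rot[0] = nnnomonoononoooono$
  rot[1] = nnomonoononoooono$n
  rot[2] = nomonoononoooono$nn
  rot[3] = omonoononoooono$nnn
  rot[4] = monoononoooono$nnno
  rot[5] = onoononoooono$nnnom
  rot[6] = noononoooono$nnnomo
  rot[7] = oononoooono$nnnomon
  rot[8] = ononoooono$nnnomono
  rot[9] = nonoooono$nnnomonoo
  rot[10] = onoooono$nnnomonoon
  rot[11] = noooono$nnnomonoono
  rot[12] = oooono$nnnomonoonon
  rot[13] = ooono$nnnomonoonono
  rot[14] = oono$nnnomonoononoo
  rot[15] = ono$nnnomonoononooo
  rot[16] = no$nnnomonoononoooo
  rot[17] = o$nnnomonoononoooon
  rot[18] = $nnnomonoononoooono
Sorted (with $ < everything):
  sorted[0] = $nnnomonoononoooono
  sorted[1] = monoononoooono$nnno
  sorted[2] = nnnomonoononoooono$
  sorted[3] = nnomonoononoooono$n
  sorted[4] = no$nnnomonoononoooo
  sorted[5] = nomonoononoooono$nn
  sorted[6] = nonoooono$nnnomonoo
  sorted[7] = noononoooono$nnnomo
  sorted[8] = noooono$nnnomonoono
  sorted[9] = o$nnnomonoononoooon
  sorted[10] = omonoononoooono$nnn
  sorted[11] = ono$nnnomonoononooo
  sorted[12] = ononoooono$nnnomono
  sorted[13] = onoononoooono$nnnom
  sorted[14] = onoooono$nnnomonoon
  sorted[15] = oono$nnnomonoononoo
  sorted[16] = oononoooono$nnnomon
  sorted[17] = ooono$nnnomonoonono
  sorted[18] = oooono$nnnomonoonon
sorted[5] = nomonoononoooono$nn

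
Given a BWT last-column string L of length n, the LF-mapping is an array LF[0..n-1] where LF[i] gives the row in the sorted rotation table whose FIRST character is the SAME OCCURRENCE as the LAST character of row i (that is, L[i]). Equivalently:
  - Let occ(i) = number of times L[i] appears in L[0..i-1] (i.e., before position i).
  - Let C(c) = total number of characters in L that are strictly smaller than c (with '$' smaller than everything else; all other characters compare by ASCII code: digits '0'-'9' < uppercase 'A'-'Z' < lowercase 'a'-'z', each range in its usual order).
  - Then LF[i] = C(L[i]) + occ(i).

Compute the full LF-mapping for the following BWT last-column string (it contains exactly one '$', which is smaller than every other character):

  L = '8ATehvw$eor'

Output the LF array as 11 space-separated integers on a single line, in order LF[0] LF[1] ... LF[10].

Char counts: '$':1, '8':1, 'A':1, 'T':1, 'e':2, 'h':1, 'o':1, 'r':1, 'v':1, 'w':1
C (first-col start): C('$')=0, C('8')=1, C('A')=2, C('T')=3, C('e')=4, C('h')=6, C('o')=7, C('r')=8, C('v')=9, C('w')=10
L[0]='8': occ=0, LF[0]=C('8')+0=1+0=1
L[1]='A': occ=0, LF[1]=C('A')+0=2+0=2
L[2]='T': occ=0, LF[2]=C('T')+0=3+0=3
L[3]='e': occ=0, LF[3]=C('e')+0=4+0=4
L[4]='h': occ=0, LF[4]=C('h')+0=6+0=6
L[5]='v': occ=0, LF[5]=C('v')+0=9+0=9
L[6]='w': occ=0, LF[6]=C('w')+0=10+0=10
L[7]='$': occ=0, LF[7]=C('$')+0=0+0=0
L[8]='e': occ=1, LF[8]=C('e')+1=4+1=5
L[9]='o': occ=0, LF[9]=C('o')+0=7+0=7
L[10]='r': occ=0, LF[10]=C('r')+0=8+0=8

Answer: 1 2 3 4 6 9 10 0 5 7 8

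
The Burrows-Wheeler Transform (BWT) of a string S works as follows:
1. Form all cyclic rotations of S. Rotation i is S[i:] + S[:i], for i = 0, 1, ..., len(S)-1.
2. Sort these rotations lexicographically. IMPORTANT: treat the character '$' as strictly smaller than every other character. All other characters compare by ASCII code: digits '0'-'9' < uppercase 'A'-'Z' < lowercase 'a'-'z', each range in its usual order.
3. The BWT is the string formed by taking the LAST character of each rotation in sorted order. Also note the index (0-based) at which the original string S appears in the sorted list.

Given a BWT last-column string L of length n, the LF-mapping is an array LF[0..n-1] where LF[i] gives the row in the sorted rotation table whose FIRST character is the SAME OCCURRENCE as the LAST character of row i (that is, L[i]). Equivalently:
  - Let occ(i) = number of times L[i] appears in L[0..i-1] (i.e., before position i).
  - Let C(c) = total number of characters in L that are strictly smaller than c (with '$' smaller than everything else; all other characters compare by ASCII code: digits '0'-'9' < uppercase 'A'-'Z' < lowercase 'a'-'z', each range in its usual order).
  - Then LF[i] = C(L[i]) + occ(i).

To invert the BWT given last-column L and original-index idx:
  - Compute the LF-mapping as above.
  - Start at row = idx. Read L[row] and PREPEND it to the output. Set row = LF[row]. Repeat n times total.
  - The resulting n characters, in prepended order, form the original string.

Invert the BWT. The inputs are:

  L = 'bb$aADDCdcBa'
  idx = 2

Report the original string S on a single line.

Answer: BcbADDaCadb$

Derivation:
LF mapping: 8 9 0 6 1 4 5 3 11 10 2 7
Walk LF starting at row 2, prepending L[row]:
  step 1: row=2, L[2]='$', prepend. Next row=LF[2]=0
  step 2: row=0, L[0]='b', prepend. Next row=LF[0]=8
  step 3: row=8, L[8]='d', prepend. Next row=LF[8]=11
  step 4: row=11, L[11]='a', prepend. Next row=LF[11]=7
  step 5: row=7, L[7]='C', prepend. Next row=LF[7]=3
  step 6: row=3, L[3]='a', prepend. Next row=LF[3]=6
  step 7: row=6, L[6]='D', prepend. Next row=LF[6]=5
  step 8: row=5, L[5]='D', prepend. Next row=LF[5]=4
  step 9: row=4, L[4]='A', prepend. Next row=LF[4]=1
  step 10: row=1, L[1]='b', prepend. Next row=LF[1]=9
  step 11: row=9, L[9]='c', prepend. Next row=LF[9]=10
  step 12: row=10, L[10]='B', prepend. Next row=LF[10]=2
Reversed output: BcbADDaCadb$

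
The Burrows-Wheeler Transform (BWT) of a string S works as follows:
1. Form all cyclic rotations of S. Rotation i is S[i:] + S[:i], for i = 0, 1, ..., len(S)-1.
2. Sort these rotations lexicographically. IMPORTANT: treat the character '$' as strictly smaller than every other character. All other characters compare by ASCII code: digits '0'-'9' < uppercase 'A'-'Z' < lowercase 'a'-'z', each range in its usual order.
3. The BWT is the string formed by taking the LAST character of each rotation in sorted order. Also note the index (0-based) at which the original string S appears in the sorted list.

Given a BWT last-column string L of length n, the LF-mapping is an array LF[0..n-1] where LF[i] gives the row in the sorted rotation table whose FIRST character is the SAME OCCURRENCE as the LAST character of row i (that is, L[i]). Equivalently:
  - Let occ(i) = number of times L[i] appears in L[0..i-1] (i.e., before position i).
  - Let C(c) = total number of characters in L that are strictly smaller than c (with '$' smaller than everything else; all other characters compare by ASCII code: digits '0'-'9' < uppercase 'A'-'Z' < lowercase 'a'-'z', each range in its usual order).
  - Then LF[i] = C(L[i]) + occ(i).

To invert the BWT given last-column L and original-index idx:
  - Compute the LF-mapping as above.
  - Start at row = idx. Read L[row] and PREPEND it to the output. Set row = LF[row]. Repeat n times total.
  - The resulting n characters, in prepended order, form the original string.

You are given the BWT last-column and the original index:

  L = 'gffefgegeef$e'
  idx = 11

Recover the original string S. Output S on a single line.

Answer: gegfefeefefg$

Derivation:
LF mapping: 10 6 7 1 8 11 2 12 3 4 9 0 5
Walk LF starting at row 11, prepending L[row]:
  step 1: row=11, L[11]='$', prepend. Next row=LF[11]=0
  step 2: row=0, L[0]='g', prepend. Next row=LF[0]=10
  step 3: row=10, L[10]='f', prepend. Next row=LF[10]=9
  step 4: row=9, L[9]='e', prepend. Next row=LF[9]=4
  step 5: row=4, L[4]='f', prepend. Next row=LF[4]=8
  step 6: row=8, L[8]='e', prepend. Next row=LF[8]=3
  step 7: row=3, L[3]='e', prepend. Next row=LF[3]=1
  step 8: row=1, L[1]='f', prepend. Next row=LF[1]=6
  step 9: row=6, L[6]='e', prepend. Next row=LF[6]=2
  step 10: row=2, L[2]='f', prepend. Next row=LF[2]=7
  step 11: row=7, L[7]='g', prepend. Next row=LF[7]=12
  step 12: row=12, L[12]='e', prepend. Next row=LF[12]=5
  step 13: row=5, L[5]='g', prepend. Next row=LF[5]=11
Reversed output: gegfefeefefg$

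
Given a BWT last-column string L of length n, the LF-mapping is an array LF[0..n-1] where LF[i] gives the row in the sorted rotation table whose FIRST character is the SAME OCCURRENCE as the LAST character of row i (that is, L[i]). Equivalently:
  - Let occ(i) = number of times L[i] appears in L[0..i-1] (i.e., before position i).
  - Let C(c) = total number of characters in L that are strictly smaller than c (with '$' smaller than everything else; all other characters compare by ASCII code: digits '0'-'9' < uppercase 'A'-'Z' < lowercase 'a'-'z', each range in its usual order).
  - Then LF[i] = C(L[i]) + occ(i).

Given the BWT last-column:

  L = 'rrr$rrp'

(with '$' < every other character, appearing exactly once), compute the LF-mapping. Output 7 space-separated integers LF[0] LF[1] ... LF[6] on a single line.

Char counts: '$':1, 'p':1, 'r':5
C (first-col start): C('$')=0, C('p')=1, C('r')=2
L[0]='r': occ=0, LF[0]=C('r')+0=2+0=2
L[1]='r': occ=1, LF[1]=C('r')+1=2+1=3
L[2]='r': occ=2, LF[2]=C('r')+2=2+2=4
L[3]='$': occ=0, LF[3]=C('$')+0=0+0=0
L[4]='r': occ=3, LF[4]=C('r')+3=2+3=5
L[5]='r': occ=4, LF[5]=C('r')+4=2+4=6
L[6]='p': occ=0, LF[6]=C('p')+0=1+0=1

Answer: 2 3 4 0 5 6 1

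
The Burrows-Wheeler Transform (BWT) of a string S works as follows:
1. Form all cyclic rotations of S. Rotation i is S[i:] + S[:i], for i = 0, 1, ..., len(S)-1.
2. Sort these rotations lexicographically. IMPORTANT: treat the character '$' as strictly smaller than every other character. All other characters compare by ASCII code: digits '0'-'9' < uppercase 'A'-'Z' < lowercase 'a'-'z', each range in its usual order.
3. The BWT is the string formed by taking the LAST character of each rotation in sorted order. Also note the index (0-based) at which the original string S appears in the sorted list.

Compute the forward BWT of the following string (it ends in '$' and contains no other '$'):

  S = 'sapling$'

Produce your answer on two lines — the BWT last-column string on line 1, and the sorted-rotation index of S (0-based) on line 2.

Answer: gsnlpia$
7

Derivation:
All 8 rotations (rotation i = S[i:]+S[:i]):
  rot[0] = sapling$
  rot[1] = apling$s
  rot[2] = pling$sa
  rot[3] = ling$sap
  rot[4] = ing$sapl
  rot[5] = ng$sapli
  rot[6] = g$saplin
  rot[7] = $sapling
Sorted (with $ < everything):
  sorted[0] = $sapling  (last char: 'g')
  sorted[1] = apling$s  (last char: 's')
  sorted[2] = g$saplin  (last char: 'n')
  sorted[3] = ing$sapl  (last char: 'l')
  sorted[4] = ling$sap  (last char: 'p')
  sorted[5] = ng$sapli  (last char: 'i')
  sorted[6] = pling$sa  (last char: 'a')
  sorted[7] = sapling$  (last char: '$')
Last column: gsnlpia$
Original string S is at sorted index 7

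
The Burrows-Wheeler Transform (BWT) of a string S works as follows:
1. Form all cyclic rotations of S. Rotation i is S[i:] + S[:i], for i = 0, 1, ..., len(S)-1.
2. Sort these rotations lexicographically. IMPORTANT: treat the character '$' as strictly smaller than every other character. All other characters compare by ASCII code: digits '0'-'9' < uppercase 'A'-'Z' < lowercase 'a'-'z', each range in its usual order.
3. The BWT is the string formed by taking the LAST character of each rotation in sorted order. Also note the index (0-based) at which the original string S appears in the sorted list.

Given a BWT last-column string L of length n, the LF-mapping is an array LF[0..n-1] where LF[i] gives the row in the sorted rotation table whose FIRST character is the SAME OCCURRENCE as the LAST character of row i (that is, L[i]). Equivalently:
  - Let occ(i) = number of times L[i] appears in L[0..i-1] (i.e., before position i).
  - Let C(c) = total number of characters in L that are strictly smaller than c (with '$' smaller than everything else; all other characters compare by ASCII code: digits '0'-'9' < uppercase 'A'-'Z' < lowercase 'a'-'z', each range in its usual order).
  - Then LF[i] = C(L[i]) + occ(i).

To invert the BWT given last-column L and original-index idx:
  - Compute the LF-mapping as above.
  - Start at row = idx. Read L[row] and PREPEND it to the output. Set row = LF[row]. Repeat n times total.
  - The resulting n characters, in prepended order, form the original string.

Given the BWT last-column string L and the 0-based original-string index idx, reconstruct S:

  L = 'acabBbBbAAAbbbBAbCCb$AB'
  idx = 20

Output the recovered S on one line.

Answer: bbBBAbAbbaABcABbACbCba$

Derivation:
LF mapping: 12 22 13 14 6 15 7 16 1 2 3 17 18 19 8 4 20 10 11 21 0 5 9
Walk LF starting at row 20, prepending L[row]:
  step 1: row=20, L[20]='$', prepend. Next row=LF[20]=0
  step 2: row=0, L[0]='a', prepend. Next row=LF[0]=12
  step 3: row=12, L[12]='b', prepend. Next row=LF[12]=18
  step 4: row=18, L[18]='C', prepend. Next row=LF[18]=11
  step 5: row=11, L[11]='b', prepend. Next row=LF[11]=17
  step 6: row=17, L[17]='C', prepend. Next row=LF[17]=10
  step 7: row=10, L[10]='A', prepend. Next row=LF[10]=3
  step 8: row=3, L[3]='b', prepend. Next row=LF[3]=14
  step 9: row=14, L[14]='B', prepend. Next row=LF[14]=8
  step 10: row=8, L[8]='A', prepend. Next row=LF[8]=1
  step 11: row=1, L[1]='c', prepend. Next row=LF[1]=22
  step 12: row=22, L[22]='B', prepend. Next row=LF[22]=9
  step 13: row=9, L[9]='A', prepend. Next row=LF[9]=2
  step 14: row=2, L[2]='a', prepend. Next row=LF[2]=13
  step 15: row=13, L[13]='b', prepend. Next row=LF[13]=19
  step 16: row=19, L[19]='b', prepend. Next row=LF[19]=21
  step 17: row=21, L[21]='A', prepend. Next row=LF[21]=5
  step 18: row=5, L[5]='b', prepend. Next row=LF[5]=15
  step 19: row=15, L[15]='A', prepend. Next row=LF[15]=4
  step 20: row=4, L[4]='B', prepend. Next row=LF[4]=6
  step 21: row=6, L[6]='B', prepend. Next row=LF[6]=7
  step 22: row=7, L[7]='b', prepend. Next row=LF[7]=16
  step 23: row=16, L[16]='b', prepend. Next row=LF[16]=20
Reversed output: bbBBAbAbbaABcABbACbCba$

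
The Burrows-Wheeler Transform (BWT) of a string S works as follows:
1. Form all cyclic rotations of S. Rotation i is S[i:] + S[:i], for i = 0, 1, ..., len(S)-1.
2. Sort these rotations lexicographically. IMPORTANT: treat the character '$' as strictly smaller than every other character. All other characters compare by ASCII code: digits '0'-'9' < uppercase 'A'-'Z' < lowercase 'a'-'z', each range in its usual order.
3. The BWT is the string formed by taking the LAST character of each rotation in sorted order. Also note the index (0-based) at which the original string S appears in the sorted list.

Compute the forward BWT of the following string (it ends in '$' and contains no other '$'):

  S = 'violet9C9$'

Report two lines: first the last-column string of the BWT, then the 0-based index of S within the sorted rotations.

All 10 rotations (rotation i = S[i:]+S[:i]):
  rot[0] = violet9C9$
  rot[1] = iolet9C9$v
  rot[2] = olet9C9$vi
  rot[3] = let9C9$vio
  rot[4] = et9C9$viol
  rot[5] = t9C9$viole
  rot[6] = 9C9$violet
  rot[7] = C9$violet9
  rot[8] = 9$violet9C
  rot[9] = $violet9C9
Sorted (with $ < everything):
  sorted[0] = $violet9C9  (last char: '9')
  sorted[1] = 9$violet9C  (last char: 'C')
  sorted[2] = 9C9$violet  (last char: 't')
  sorted[3] = C9$violet9  (last char: '9')
  sorted[4] = et9C9$viol  (last char: 'l')
  sorted[5] = iolet9C9$v  (last char: 'v')
  sorted[6] = let9C9$vio  (last char: 'o')
  sorted[7] = olet9C9$vi  (last char: 'i')
  sorted[8] = t9C9$viole  (last char: 'e')
  sorted[9] = violet9C9$  (last char: '$')
Last column: 9Ct9lvoie$
Original string S is at sorted index 9

Answer: 9Ct9lvoie$
9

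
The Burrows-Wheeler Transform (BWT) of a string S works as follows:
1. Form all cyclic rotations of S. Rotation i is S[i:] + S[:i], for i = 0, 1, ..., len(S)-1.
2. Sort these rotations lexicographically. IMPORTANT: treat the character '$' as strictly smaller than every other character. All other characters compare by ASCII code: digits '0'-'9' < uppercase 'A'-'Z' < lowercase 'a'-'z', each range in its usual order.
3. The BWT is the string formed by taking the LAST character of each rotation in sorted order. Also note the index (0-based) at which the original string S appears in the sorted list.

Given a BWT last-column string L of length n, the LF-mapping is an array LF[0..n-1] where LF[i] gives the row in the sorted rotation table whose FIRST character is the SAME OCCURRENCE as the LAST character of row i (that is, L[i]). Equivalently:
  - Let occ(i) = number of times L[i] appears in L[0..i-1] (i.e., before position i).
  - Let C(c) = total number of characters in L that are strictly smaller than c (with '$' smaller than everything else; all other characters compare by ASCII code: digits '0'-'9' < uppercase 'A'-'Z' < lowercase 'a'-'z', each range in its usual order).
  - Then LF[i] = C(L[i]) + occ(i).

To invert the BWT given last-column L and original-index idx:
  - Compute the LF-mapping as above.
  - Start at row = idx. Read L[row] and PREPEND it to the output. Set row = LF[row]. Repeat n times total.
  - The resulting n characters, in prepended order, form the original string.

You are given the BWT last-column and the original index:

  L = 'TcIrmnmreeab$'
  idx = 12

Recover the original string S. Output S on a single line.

Answer: remembrancIT$

Derivation:
LF mapping: 2 5 1 11 8 10 9 12 6 7 3 4 0
Walk LF starting at row 12, prepending L[row]:
  step 1: row=12, L[12]='$', prepend. Next row=LF[12]=0
  step 2: row=0, L[0]='T', prepend. Next row=LF[0]=2
  step 3: row=2, L[2]='I', prepend. Next row=LF[2]=1
  step 4: row=1, L[1]='c', prepend. Next row=LF[1]=5
  step 5: row=5, L[5]='n', prepend. Next row=LF[5]=10
  step 6: row=10, L[10]='a', prepend. Next row=LF[10]=3
  step 7: row=3, L[3]='r', prepend. Next row=LF[3]=11
  step 8: row=11, L[11]='b', prepend. Next row=LF[11]=4
  step 9: row=4, L[4]='m', prepend. Next row=LF[4]=8
  step 10: row=8, L[8]='e', prepend. Next row=LF[8]=6
  step 11: row=6, L[6]='m', prepend. Next row=LF[6]=9
  step 12: row=9, L[9]='e', prepend. Next row=LF[9]=7
  step 13: row=7, L[7]='r', prepend. Next row=LF[7]=12
Reversed output: remembrancIT$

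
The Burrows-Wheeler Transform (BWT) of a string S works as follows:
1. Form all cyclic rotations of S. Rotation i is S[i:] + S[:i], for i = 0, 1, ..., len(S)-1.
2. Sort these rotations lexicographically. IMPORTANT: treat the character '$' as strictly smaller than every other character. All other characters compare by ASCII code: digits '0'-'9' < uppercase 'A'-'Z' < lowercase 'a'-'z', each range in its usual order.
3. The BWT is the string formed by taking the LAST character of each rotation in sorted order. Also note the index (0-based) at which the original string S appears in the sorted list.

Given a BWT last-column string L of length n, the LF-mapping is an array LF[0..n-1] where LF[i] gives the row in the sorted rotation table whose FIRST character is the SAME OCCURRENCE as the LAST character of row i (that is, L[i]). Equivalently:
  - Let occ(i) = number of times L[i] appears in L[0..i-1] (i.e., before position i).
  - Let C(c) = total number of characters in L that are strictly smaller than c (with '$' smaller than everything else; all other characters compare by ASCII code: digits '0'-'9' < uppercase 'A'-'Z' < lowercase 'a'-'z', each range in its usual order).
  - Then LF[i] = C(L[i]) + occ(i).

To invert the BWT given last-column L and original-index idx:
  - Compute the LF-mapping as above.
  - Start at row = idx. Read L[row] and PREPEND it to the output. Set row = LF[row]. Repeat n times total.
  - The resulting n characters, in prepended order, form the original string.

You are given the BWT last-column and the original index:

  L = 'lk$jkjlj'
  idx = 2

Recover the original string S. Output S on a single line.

LF mapping: 6 4 0 1 5 2 7 3
Walk LF starting at row 2, prepending L[row]:
  step 1: row=2, L[2]='$', prepend. Next row=LF[2]=0
  step 2: row=0, L[0]='l', prepend. Next row=LF[0]=6
  step 3: row=6, L[6]='l', prepend. Next row=LF[6]=7
  step 4: row=7, L[7]='j', prepend. Next row=LF[7]=3
  step 5: row=3, L[3]='j', prepend. Next row=LF[3]=1
  step 6: row=1, L[1]='k', prepend. Next row=LF[1]=4
  step 7: row=4, L[4]='k', prepend. Next row=LF[4]=5
  step 8: row=5, L[5]='j', prepend. Next row=LF[5]=2
Reversed output: jkkjjll$

Answer: jkkjjll$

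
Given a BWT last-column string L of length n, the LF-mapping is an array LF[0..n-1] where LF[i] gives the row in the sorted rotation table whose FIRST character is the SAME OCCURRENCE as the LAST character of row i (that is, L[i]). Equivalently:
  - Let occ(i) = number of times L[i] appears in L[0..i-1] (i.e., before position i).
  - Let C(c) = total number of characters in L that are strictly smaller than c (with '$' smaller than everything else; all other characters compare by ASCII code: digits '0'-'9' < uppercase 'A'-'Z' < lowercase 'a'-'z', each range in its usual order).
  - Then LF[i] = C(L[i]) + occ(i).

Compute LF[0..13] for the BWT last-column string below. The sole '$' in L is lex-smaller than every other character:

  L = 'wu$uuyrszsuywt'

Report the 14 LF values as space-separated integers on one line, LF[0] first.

Char counts: '$':1, 'r':1, 's':2, 't':1, 'u':4, 'w':2, 'y':2, 'z':1
C (first-col start): C('$')=0, C('r')=1, C('s')=2, C('t')=4, C('u')=5, C('w')=9, C('y')=11, C('z')=13
L[0]='w': occ=0, LF[0]=C('w')+0=9+0=9
L[1]='u': occ=0, LF[1]=C('u')+0=5+0=5
L[2]='$': occ=0, LF[2]=C('$')+0=0+0=0
L[3]='u': occ=1, LF[3]=C('u')+1=5+1=6
L[4]='u': occ=2, LF[4]=C('u')+2=5+2=7
L[5]='y': occ=0, LF[5]=C('y')+0=11+0=11
L[6]='r': occ=0, LF[6]=C('r')+0=1+0=1
L[7]='s': occ=0, LF[7]=C('s')+0=2+0=2
L[8]='z': occ=0, LF[8]=C('z')+0=13+0=13
L[9]='s': occ=1, LF[9]=C('s')+1=2+1=3
L[10]='u': occ=3, LF[10]=C('u')+3=5+3=8
L[11]='y': occ=1, LF[11]=C('y')+1=11+1=12
L[12]='w': occ=1, LF[12]=C('w')+1=9+1=10
L[13]='t': occ=0, LF[13]=C('t')+0=4+0=4

Answer: 9 5 0 6 7 11 1 2 13 3 8 12 10 4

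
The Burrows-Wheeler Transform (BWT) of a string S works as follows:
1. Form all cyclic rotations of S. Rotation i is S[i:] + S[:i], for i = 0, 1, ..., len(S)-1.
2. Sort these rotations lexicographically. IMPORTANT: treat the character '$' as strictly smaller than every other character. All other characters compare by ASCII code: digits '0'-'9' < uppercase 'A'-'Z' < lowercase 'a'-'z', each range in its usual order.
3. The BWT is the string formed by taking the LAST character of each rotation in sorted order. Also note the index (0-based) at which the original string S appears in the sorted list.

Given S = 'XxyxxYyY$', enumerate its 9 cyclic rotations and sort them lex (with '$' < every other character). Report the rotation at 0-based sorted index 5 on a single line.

Answer: xxYyY$Xxy

Derivation:
All 9 rotations (rotation i = S[i:]+S[:i]):
  rot[0] = XxyxxYyY$
  rot[1] = xyxxYyY$X
  rot[2] = yxxYyY$Xx
  rot[3] = xxYyY$Xxy
  rot[4] = xYyY$Xxyx
  rot[5] = YyY$Xxyxx
  rot[6] = yY$XxyxxY
  rot[7] = Y$XxyxxYy
  rot[8] = $XxyxxYyY
Sorted (with $ < everything):
  sorted[0] = $XxyxxYyY
  sorted[1] = XxyxxYyY$
  sorted[2] = Y$XxyxxYy
  sorted[3] = YyY$Xxyxx
  sorted[4] = xYyY$Xxyx
  sorted[5] = xxYyY$Xxy
  sorted[6] = xyxxYyY$X
  sorted[7] = yY$XxyxxY
  sorted[8] = yxxYyY$Xx
sorted[5] = xxYyY$Xxy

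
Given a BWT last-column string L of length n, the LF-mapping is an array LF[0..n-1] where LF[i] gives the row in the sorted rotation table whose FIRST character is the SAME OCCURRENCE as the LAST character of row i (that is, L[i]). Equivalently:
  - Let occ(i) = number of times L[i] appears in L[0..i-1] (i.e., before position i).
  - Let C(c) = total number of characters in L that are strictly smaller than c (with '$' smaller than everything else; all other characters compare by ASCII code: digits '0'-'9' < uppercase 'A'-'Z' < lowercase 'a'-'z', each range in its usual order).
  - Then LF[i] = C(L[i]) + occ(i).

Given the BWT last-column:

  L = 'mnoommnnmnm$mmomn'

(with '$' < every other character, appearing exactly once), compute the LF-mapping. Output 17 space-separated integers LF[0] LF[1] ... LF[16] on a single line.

Char counts: '$':1, 'm':8, 'n':5, 'o':3
C (first-col start): C('$')=0, C('m')=1, C('n')=9, C('o')=14
L[0]='m': occ=0, LF[0]=C('m')+0=1+0=1
L[1]='n': occ=0, LF[1]=C('n')+0=9+0=9
L[2]='o': occ=0, LF[2]=C('o')+0=14+0=14
L[3]='o': occ=1, LF[3]=C('o')+1=14+1=15
L[4]='m': occ=1, LF[4]=C('m')+1=1+1=2
L[5]='m': occ=2, LF[5]=C('m')+2=1+2=3
L[6]='n': occ=1, LF[6]=C('n')+1=9+1=10
L[7]='n': occ=2, LF[7]=C('n')+2=9+2=11
L[8]='m': occ=3, LF[8]=C('m')+3=1+3=4
L[9]='n': occ=3, LF[9]=C('n')+3=9+3=12
L[10]='m': occ=4, LF[10]=C('m')+4=1+4=5
L[11]='$': occ=0, LF[11]=C('$')+0=0+0=0
L[12]='m': occ=5, LF[12]=C('m')+5=1+5=6
L[13]='m': occ=6, LF[13]=C('m')+6=1+6=7
L[14]='o': occ=2, LF[14]=C('o')+2=14+2=16
L[15]='m': occ=7, LF[15]=C('m')+7=1+7=8
L[16]='n': occ=4, LF[16]=C('n')+4=9+4=13

Answer: 1 9 14 15 2 3 10 11 4 12 5 0 6 7 16 8 13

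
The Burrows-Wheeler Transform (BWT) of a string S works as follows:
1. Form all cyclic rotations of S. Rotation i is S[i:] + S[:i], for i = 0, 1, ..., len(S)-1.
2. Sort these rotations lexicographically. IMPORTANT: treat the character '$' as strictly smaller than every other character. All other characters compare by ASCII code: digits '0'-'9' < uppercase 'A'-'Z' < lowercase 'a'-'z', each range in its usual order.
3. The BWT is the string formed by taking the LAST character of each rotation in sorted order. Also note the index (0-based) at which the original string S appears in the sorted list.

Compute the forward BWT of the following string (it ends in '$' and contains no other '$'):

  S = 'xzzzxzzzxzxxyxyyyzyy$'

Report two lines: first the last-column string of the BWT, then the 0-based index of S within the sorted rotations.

Answer: yzxyzz$yxzxyyxzzyzzxx
6

Derivation:
All 21 rotations (rotation i = S[i:]+S[:i]):
  rot[0] = xzzzxzzzxzxxyxyyyzyy$
  rot[1] = zzzxzzzxzxxyxyyyzyy$x
  rot[2] = zzxzzzxzxxyxyyyzyy$xz
  rot[3] = zxzzzxzxxyxyyyzyy$xzz
  rot[4] = xzzzxzxxyxyyyzyy$xzzz
  rot[5] = zzzxzxxyxyyyzyy$xzzzx
  rot[6] = zzxzxxyxyyyzyy$xzzzxz
  rot[7] = zxzxxyxyyyzyy$xzzzxzz
  rot[8] = xzxxyxyyyzyy$xzzzxzzz
  rot[9] = zxxyxyyyzyy$xzzzxzzzx
  rot[10] = xxyxyyyzyy$xzzzxzzzxz
  rot[11] = xyxyyyzyy$xzzzxzzzxzx
  rot[12] = yxyyyzyy$xzzzxzzzxzxx
  rot[13] = xyyyzyy$xzzzxzzzxzxxy
  rot[14] = yyyzyy$xzzzxzzzxzxxyx
  rot[15] = yyzyy$xzzzxzzzxzxxyxy
  rot[16] = yzyy$xzzzxzzzxzxxyxyy
  rot[17] = zyy$xzzzxzzzxzxxyxyyy
  rot[18] = yy$xzzzxzzzxzxxyxyyyz
  rot[19] = y$xzzzxzzzxzxxyxyyyzy
  rot[20] = $xzzzxzzzxzxxyxyyyzyy
Sorted (with $ < everything):
  sorted[0] = $xzzzxzzzxzxxyxyyyzyy  (last char: 'y')
  sorted[1] = xxyxyyyzyy$xzzzxzzzxz  (last char: 'z')
  sorted[2] = xyxyyyzyy$xzzzxzzzxzx  (last char: 'x')
  sorted[3] = xyyyzyy$xzzzxzzzxzxxy  (last char: 'y')
  sorted[4] = xzxxyxyyyzyy$xzzzxzzz  (last char: 'z')
  sorted[5] = xzzzxzxxyxyyyzyy$xzzz  (last char: 'z')
  sorted[6] = xzzzxzzzxzxxyxyyyzyy$  (last char: '$')
  sorted[7] = y$xzzzxzzzxzxxyxyyyzy  (last char: 'y')
  sorted[8] = yxyyyzyy$xzzzxzzzxzxx  (last char: 'x')
  sorted[9] = yy$xzzzxzzzxzxxyxyyyz  (last char: 'z')
  sorted[10] = yyyzyy$xzzzxzzzxzxxyx  (last char: 'x')
  sorted[11] = yyzyy$xzzzxzzzxzxxyxy  (last char: 'y')
  sorted[12] = yzyy$xzzzxzzzxzxxyxyy  (last char: 'y')
  sorted[13] = zxxyxyyyzyy$xzzzxzzzx  (last char: 'x')
  sorted[14] = zxzxxyxyyyzyy$xzzzxzz  (last char: 'z')
  sorted[15] = zxzzzxzxxyxyyyzyy$xzz  (last char: 'z')
  sorted[16] = zyy$xzzzxzzzxzxxyxyyy  (last char: 'y')
  sorted[17] = zzxzxxyxyyyzyy$xzzzxz  (last char: 'z')
  sorted[18] = zzxzzzxzxxyxyyyzyy$xz  (last char: 'z')
  sorted[19] = zzzxzxxyxyyyzyy$xzzzx  (last char: 'x')
  sorted[20] = zzzxzzzxzxxyxyyyzyy$x  (last char: 'x')
Last column: yzxyzz$yxzxyyxzzyzzxx
Original string S is at sorted index 6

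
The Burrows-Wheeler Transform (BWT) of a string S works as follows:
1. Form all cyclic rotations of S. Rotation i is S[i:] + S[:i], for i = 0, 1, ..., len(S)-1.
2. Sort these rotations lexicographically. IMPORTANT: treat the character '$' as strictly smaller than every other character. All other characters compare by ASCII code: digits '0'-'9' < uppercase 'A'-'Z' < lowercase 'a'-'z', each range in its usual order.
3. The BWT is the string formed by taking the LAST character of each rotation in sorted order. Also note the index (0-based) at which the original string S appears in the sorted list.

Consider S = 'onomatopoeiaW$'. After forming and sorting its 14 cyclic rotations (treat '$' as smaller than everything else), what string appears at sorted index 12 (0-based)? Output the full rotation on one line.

All 14 rotations (rotation i = S[i:]+S[:i]):
  rot[0] = onomatopoeiaW$
  rot[1] = nomatopoeiaW$o
  rot[2] = omatopoeiaW$on
  rot[3] = matopoeiaW$ono
  rot[4] = atopoeiaW$onom
  rot[5] = topoeiaW$onoma
  rot[6] = opoeiaW$onomat
  rot[7] = poeiaW$onomato
  rot[8] = oeiaW$onomatop
  rot[9] = eiaW$onomatopo
  rot[10] = iaW$onomatopoe
  rot[11] = aW$onomatopoei
  rot[12] = W$onomatopoeia
  rot[13] = $onomatopoeiaW
Sorted (with $ < everything):
  sorted[0] = $onomatopoeiaW
  sorted[1] = W$onomatopoeia
  sorted[2] = aW$onomatopoei
  sorted[3] = atopoeiaW$onom
  sorted[4] = eiaW$onomatopo
  sorted[5] = iaW$onomatopoe
  sorted[6] = matopoeiaW$ono
  sorted[7] = nomatopoeiaW$o
  sorted[8] = oeiaW$onomatop
  sorted[9] = omatopoeiaW$on
  sorted[10] = onomatopoeiaW$
  sorted[11] = opoeiaW$onomat
  sorted[12] = poeiaW$onomato
  sorted[13] = topoeiaW$onoma
sorted[12] = poeiaW$onomato

Answer: poeiaW$onomato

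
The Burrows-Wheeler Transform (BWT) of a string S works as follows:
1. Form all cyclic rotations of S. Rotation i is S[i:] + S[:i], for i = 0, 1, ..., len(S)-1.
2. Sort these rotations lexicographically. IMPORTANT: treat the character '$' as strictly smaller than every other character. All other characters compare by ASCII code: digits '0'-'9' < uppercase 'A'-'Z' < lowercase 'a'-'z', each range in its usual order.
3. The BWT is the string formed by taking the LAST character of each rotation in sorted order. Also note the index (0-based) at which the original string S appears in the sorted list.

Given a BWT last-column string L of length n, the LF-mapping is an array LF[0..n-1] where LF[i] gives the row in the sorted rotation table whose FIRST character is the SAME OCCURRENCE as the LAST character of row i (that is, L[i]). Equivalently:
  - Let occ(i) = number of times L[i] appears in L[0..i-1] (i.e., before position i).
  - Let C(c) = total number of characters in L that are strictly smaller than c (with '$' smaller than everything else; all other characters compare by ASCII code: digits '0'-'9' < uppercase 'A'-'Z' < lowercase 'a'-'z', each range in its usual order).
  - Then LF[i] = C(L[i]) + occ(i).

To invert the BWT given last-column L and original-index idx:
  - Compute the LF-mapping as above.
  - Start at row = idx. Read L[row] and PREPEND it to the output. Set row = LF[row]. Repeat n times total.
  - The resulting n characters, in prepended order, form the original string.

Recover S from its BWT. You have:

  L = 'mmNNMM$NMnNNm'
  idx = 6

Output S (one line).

LF mapping: 9 10 4 5 1 2 0 6 3 12 7 8 11
Walk LF starting at row 6, prepending L[row]:
  step 1: row=6, L[6]='$', prepend. Next row=LF[6]=0
  step 2: row=0, L[0]='m', prepend. Next row=LF[0]=9
  step 3: row=9, L[9]='n', prepend. Next row=LF[9]=12
  step 4: row=12, L[12]='m', prepend. Next row=LF[12]=11
  step 5: row=11, L[11]='N', prepend. Next row=LF[11]=8
  step 6: row=8, L[8]='M', prepend. Next row=LF[8]=3
  step 7: row=3, L[3]='N', prepend. Next row=LF[3]=5
  step 8: row=5, L[5]='M', prepend. Next row=LF[5]=2
  step 9: row=2, L[2]='N', prepend. Next row=LF[2]=4
  step 10: row=4, L[4]='M', prepend. Next row=LF[4]=1
  step 11: row=1, L[1]='m', prepend. Next row=LF[1]=10
  step 12: row=10, L[10]='N', prepend. Next row=LF[10]=7
  step 13: row=7, L[7]='N', prepend. Next row=LF[7]=6
Reversed output: NNmMNMNMNmnm$

Answer: NNmMNMNMNmnm$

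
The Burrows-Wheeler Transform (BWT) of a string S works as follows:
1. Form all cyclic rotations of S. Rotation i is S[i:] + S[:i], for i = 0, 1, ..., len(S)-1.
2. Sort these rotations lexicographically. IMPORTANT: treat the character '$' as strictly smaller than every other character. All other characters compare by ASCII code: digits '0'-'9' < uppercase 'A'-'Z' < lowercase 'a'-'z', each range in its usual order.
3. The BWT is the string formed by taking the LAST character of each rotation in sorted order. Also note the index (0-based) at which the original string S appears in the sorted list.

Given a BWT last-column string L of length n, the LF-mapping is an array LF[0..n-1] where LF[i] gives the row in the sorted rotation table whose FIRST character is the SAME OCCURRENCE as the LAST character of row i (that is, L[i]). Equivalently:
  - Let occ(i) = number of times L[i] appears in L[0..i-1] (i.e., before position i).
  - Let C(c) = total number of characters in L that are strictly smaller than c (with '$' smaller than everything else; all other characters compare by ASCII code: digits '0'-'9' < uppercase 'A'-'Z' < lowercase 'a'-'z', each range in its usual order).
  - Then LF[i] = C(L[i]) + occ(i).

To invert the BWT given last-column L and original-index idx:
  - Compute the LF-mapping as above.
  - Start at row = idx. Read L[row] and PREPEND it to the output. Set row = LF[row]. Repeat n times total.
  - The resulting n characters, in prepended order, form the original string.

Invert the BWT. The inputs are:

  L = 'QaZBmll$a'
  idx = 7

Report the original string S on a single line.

LF mapping: 2 4 3 1 8 6 7 0 5
Walk LF starting at row 7, prepending L[row]:
  step 1: row=7, L[7]='$', prepend. Next row=LF[7]=0
  step 2: row=0, L[0]='Q', prepend. Next row=LF[0]=2
  step 3: row=2, L[2]='Z', prepend. Next row=LF[2]=3
  step 4: row=3, L[3]='B', prepend. Next row=LF[3]=1
  step 5: row=1, L[1]='a', prepend. Next row=LF[1]=4
  step 6: row=4, L[4]='m', prepend. Next row=LF[4]=8
  step 7: row=8, L[8]='a', prepend. Next row=LF[8]=5
  step 8: row=5, L[5]='l', prepend. Next row=LF[5]=6
  step 9: row=6, L[6]='l', prepend. Next row=LF[6]=7
Reversed output: llamaBZQ$

Answer: llamaBZQ$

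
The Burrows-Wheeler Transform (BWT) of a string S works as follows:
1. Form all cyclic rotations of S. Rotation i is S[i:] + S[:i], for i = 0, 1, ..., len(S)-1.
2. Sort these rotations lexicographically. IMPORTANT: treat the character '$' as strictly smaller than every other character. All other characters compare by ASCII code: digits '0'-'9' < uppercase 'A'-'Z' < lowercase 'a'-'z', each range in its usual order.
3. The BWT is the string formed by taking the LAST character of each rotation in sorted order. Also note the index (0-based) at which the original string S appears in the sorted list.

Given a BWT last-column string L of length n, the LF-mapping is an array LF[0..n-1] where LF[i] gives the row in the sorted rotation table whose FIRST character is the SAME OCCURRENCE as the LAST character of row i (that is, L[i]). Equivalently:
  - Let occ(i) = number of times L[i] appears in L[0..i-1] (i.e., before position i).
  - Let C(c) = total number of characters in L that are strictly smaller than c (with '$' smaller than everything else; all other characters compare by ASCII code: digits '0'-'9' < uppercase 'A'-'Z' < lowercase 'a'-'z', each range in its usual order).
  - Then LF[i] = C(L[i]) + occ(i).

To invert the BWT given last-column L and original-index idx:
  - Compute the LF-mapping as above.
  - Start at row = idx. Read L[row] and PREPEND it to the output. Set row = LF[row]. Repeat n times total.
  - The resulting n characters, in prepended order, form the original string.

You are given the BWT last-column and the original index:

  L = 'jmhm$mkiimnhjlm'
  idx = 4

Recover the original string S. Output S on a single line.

Answer: ilmnmikjmmhhmj$

Derivation:
LF mapping: 5 9 1 10 0 11 7 3 4 12 14 2 6 8 13
Walk LF starting at row 4, prepending L[row]:
  step 1: row=4, L[4]='$', prepend. Next row=LF[4]=0
  step 2: row=0, L[0]='j', prepend. Next row=LF[0]=5
  step 3: row=5, L[5]='m', prepend. Next row=LF[5]=11
  step 4: row=11, L[11]='h', prepend. Next row=LF[11]=2
  step 5: row=2, L[2]='h', prepend. Next row=LF[2]=1
  step 6: row=1, L[1]='m', prepend. Next row=LF[1]=9
  step 7: row=9, L[9]='m', prepend. Next row=LF[9]=12
  step 8: row=12, L[12]='j', prepend. Next row=LF[12]=6
  step 9: row=6, L[6]='k', prepend. Next row=LF[6]=7
  step 10: row=7, L[7]='i', prepend. Next row=LF[7]=3
  step 11: row=3, L[3]='m', prepend. Next row=LF[3]=10
  step 12: row=10, L[10]='n', prepend. Next row=LF[10]=14
  step 13: row=14, L[14]='m', prepend. Next row=LF[14]=13
  step 14: row=13, L[13]='l', prepend. Next row=LF[13]=8
  step 15: row=8, L[8]='i', prepend. Next row=LF[8]=4
Reversed output: ilmnmikjmmhhmj$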